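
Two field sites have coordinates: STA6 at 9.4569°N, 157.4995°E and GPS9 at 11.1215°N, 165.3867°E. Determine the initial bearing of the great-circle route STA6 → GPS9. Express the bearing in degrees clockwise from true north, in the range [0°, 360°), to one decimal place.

77.2°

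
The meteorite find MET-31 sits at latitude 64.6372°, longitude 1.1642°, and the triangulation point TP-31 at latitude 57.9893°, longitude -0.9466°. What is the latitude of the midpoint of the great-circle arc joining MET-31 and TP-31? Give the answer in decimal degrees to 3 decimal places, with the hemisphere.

61.317°N

Bx = cos φ₂ cos Δλ = 0.529718,  By = cos φ₂ sin Δλ = -0.019524
φₘ = atan2(sin φ₁ + sin φ₂, √((cos φ₁ + Bx)² + By²)) = 61.31730°
λₘ = λ₁ + atan2(By, cos φ₁ + Bx) = -0.00323°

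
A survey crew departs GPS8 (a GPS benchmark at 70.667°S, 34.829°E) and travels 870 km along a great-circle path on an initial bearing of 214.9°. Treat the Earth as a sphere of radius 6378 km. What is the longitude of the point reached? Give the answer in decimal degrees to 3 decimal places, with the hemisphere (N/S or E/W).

δ = d/R = 870/6378 = 0.136406 rad
φ₂ = arcsin(sin φ₁ cos δ + cos φ₁ sin δ cos θ)
   = arcsin(-0.94361·0.99071 + 0.33106·0.13598·-0.82015) = -76.35288°
λ₂ = λ₁ + atan2(sin θ sin δ cos φ₁, cos δ − sin φ₁ sin φ₂) = 15.57516°

15.575°E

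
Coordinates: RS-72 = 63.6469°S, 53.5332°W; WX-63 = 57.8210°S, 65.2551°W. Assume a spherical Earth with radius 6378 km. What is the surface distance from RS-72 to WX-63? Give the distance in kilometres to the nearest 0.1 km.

Δφ = 5.8259°,  Δλ = -11.7219°
a = sin²(Δφ/2) + cos φ₁ cos φ₂ sin²(Δλ/2) = 0.005048
c = 2·arcsin(√a) = 0.142213 rad = 8.1482°
d = R·c = 6378 × 0.142213 = 907.0 km

907.0 km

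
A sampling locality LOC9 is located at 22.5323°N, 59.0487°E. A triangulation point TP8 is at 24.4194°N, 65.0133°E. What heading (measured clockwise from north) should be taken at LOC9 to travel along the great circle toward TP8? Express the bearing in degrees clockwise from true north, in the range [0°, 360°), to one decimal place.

69.8°

Δλ = 5.9646°
y = sin Δλ · cos φ₂ = 0.094618
x = cos φ₁ sin φ₂ − sin φ₁ cos φ₂ cos Δλ = 0.034819
θ = atan2(y, x) = 69.7966° → 69.7966° (mod 360°)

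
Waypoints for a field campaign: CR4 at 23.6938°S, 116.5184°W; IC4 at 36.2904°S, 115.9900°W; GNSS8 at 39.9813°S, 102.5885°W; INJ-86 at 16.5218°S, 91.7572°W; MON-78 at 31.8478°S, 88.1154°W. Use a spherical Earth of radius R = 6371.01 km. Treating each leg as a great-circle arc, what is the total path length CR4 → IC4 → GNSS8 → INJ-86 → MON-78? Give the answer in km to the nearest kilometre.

7196 km

CR4→IC4: c = 0.219996 rad, d = 1401.60 km
IC4→GNSS8: c = 0.194689 rad, d = 1240.37 km
GNSS8→INJ-86: c = 0.441166 rad, d = 2810.67 km
INJ-86→MON-78: c = 0.273642 rad, d = 1743.38 km
Total = 1401.60 + 1240.37 + 2810.67 + 1743.38 = 7196.01 km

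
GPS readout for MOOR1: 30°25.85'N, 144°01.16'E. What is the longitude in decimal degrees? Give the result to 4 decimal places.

144.0193°E

144° + 1.16′/60 = 144 + 0.01933 = 144.0193°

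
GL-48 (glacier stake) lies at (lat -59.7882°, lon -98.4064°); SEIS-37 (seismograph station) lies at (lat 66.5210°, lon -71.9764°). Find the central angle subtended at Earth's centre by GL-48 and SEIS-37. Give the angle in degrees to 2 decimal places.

Δφ = 126.3092°,  Δλ = 26.4300°
a = sin²(Δφ/2) + cos φ₁ cos φ₂ sin²(Δλ/2) = 0.806549
c = 2·arcsin(√a) = 2.230771 rad = 127.8138°

127.81°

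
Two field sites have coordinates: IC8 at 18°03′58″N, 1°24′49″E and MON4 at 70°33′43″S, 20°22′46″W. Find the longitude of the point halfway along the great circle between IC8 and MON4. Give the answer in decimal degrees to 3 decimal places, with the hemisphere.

IC8: φ = +18.06611°, λ = +1.41361°
MON4: φ = -70.56194°, λ = -20.37944°
Bx = cos φ₂ cos Δλ = 0.309003,  By = cos φ₂ sin Δλ = -0.123549
φₘ = atan2(sin φ₁ + sin φ₂, √((cos φ₁ + Bx)² + By²)) = -26.56556°
λₘ = λ₁ + atan2(By, cos φ₁ + Bx) = -4.18793°

4.188°W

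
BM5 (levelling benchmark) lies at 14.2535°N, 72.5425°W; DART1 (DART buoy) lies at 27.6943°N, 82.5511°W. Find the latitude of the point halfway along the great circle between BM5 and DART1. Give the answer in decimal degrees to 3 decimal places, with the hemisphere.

Bx = cos φ₂ cos Δλ = 0.871965,  By = cos φ₂ sin Δλ = -0.153886
φₘ = atan2(sin φ₁ + sin φ₂, √((cos φ₁ + Bx)² + By²)) = 21.04699°
λₘ = λ₁ + atan2(By, cos φ₁ + Bx) = -77.32018°

21.047°N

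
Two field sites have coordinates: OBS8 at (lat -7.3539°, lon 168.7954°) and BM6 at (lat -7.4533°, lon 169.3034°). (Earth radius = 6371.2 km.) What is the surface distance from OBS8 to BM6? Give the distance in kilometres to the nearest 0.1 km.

57.1 km

Δφ = -0.0994°,  Δλ = 0.5080°
a = sin²(Δφ/2) + cos φ₁ cos φ₂ sin²(Δλ/2) = 0.000020
c = 2·arcsin(√a) = 0.008962 rad = 0.5135°
d = R·c = 6371.2 × 0.008962 = 57.1 km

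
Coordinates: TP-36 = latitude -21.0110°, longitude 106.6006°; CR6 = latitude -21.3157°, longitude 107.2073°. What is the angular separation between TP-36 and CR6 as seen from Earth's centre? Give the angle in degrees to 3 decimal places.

0.643°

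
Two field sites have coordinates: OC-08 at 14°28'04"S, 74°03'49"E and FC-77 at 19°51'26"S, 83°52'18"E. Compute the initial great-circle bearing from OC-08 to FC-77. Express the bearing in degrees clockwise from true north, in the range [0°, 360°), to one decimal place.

121.3°

OC-08: φ = -14.46778°, λ = +74.06361°
FC-77: φ = -19.85722°, λ = +83.87167°
Δλ = 9.8081°
y = sin Δλ · cos φ₂ = 0.160219
x = cos φ₁ sin φ₂ − sin φ₁ cos φ₂ cos Δλ = -0.097359
θ = atan2(y, x) = 121.2855° → 121.2855° (mod 360°)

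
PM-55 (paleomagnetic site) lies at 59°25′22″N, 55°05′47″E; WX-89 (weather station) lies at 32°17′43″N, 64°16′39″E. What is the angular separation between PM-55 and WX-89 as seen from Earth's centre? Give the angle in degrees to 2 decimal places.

PM-55: φ = +59.42278°, λ = +55.09639°
WX-89: φ = +32.29528°, λ = +64.27750°
Δφ = -27.1275°,  Δλ = 9.1811°
a = sin²(Δφ/2) + cos φ₁ cos φ₂ sin²(Δλ/2) = 0.057757
c = 2·arcsin(√a) = 0.485407 rad = 27.8118°

27.81°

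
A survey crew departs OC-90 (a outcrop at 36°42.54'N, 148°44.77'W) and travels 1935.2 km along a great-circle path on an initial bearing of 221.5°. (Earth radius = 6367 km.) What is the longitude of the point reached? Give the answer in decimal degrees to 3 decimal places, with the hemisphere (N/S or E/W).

161.187°W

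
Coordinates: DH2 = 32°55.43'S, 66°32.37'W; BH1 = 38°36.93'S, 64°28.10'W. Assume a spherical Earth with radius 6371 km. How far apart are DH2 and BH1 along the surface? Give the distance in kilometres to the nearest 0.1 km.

659.8 km

DH2: φ = -32.92383°, λ = -66.53950°
BH1: φ = -38.61550°, λ = -64.46833°
Δφ = -5.6917°,  Δλ = 2.0712°
a = sin²(Δφ/2) + cos φ₁ cos φ₂ sin²(Δλ/2) = 0.002679
c = 2·arcsin(√a) = 0.103569 rad = 5.9341°
d = R·c = 6371 × 0.103569 = 659.8 km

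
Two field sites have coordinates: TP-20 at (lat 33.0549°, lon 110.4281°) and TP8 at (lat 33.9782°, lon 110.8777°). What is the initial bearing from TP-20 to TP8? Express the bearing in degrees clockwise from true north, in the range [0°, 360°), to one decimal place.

22.0°

Δλ = 0.4496°
y = sin Δλ · cos φ₂ = 0.006507
x = cos φ₁ sin φ₂ − sin φ₁ cos φ₂ cos Δλ = 0.016128
θ = atan2(y, x) = 21.9725° → 21.9725° (mod 360°)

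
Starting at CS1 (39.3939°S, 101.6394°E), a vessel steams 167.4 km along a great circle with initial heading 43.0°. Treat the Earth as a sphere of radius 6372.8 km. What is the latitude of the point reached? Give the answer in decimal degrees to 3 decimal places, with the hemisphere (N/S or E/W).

38.286°S

δ = d/R = 167.4/6372.8 = 0.026268 rad
φ₂ = arcsin(sin φ₁ cos δ + cos φ₁ sin δ cos θ)
   = arcsin(-0.63465·0.99966 + 0.77280·0.02626·0.73135) = -38.28581°
λ₂ = λ₁ + atan2(sin θ sin δ cos φ₁, cos δ − sin φ₁ sin φ₂) = 102.94704°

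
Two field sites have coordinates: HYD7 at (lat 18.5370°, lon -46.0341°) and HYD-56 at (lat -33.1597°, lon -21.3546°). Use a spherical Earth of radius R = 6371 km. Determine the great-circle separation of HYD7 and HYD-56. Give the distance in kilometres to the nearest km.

Δφ = -51.6967°,  Δλ = 24.6795°
a = sin²(Δφ/2) + cos φ₁ cos φ₂ sin²(Δλ/2) = 0.226338
c = 2·arcsin(√a) = 0.991633 rad = 56.8164°
d = R·c = 6371 × 0.991633 = 6317.7 km

6318 km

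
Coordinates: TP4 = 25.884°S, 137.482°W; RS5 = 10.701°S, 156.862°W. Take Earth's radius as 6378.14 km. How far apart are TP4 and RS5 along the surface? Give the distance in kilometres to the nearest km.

2649 km

Δφ = 15.1830°,  Δλ = -19.3800°
a = sin²(Δφ/2) + cos φ₁ cos φ₂ sin²(Δλ/2) = 0.042498
c = 2·arcsin(√a) = 0.415279 rad = 23.7938°
d = R·c = 6378.14 × 0.415279 = 2648.7 km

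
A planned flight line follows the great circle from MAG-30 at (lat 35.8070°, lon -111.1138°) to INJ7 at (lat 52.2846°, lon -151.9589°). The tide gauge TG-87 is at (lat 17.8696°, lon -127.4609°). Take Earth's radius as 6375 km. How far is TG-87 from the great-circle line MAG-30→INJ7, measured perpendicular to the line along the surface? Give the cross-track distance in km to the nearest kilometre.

2564 km

δ₁₃ = central angle MAG-30→TG-87 = 0.402230 rad  (haversine)
θ₁₃ = bearing MAG-30→TG-87 = 223.179°,  θ₁₂ = bearing MAG-30→INJ7 = 312.824°
dₓₜ = R·arcsin(sin δ₁₃ · sin(θ₁₃ − θ₁₂)) = 6375·arcsin(0.39147·sin(-89.645°)) = -2564.165 km
|dₓₜ| = 2564.165 km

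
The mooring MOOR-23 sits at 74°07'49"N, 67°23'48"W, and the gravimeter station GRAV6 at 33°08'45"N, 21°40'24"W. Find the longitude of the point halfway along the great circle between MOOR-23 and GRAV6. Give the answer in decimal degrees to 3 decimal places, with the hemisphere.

32.454°W

MOOR-23: φ = +74.13028°, λ = -67.39667°
GRAV6: φ = +33.14583°, λ = -21.67333°
Bx = cos φ₂ cos Δλ = 0.584526,  By = cos φ₂ sin Δλ = 0.599474
φₘ = atan2(sin φ₁ + sin φ₂, √((cos φ₁ + Bx)² + By²)) = 55.24832°
λₘ = λ₁ + atan2(By, cos φ₁ + Bx) = -32.45441°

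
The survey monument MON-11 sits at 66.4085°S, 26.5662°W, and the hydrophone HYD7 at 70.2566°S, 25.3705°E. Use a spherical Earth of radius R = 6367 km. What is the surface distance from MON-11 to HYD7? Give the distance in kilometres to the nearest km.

2104 km

Δφ = -3.8481°,  Δλ = 51.9367°
a = sin²(Δφ/2) + cos φ₁ cos φ₂ sin²(Δλ/2) = 0.027049
c = 2·arcsin(√a) = 0.330432 rad = 18.9323°
d = R·c = 6367 × 0.330432 = 2103.9 km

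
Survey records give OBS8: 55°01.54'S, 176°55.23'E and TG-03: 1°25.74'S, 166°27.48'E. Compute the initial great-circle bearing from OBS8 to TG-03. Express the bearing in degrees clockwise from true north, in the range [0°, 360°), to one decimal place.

347.1°

OBS8: φ = -55.02567°, λ = +176.92050°
TG-03: φ = -1.42900°, λ = +166.45800°
Δλ = -10.4625°
y = sin Δλ · cos φ₂ = -0.181535
x = cos φ₁ sin φ₂ − sin φ₁ cos φ₂ cos Δλ = 0.791240
θ = atan2(y, x) = -12.9218° → 347.0782° (mod 360°)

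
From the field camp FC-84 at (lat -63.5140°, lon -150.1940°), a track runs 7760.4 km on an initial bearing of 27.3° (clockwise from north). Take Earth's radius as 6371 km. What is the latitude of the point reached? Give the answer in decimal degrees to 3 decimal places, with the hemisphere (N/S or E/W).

δ = d/R = 7760.4/6371 = 1.218082 rad
φ₂ = arcsin(sin φ₁ cos δ + cos φ₁ sin δ cos θ)
   = arcsin(-0.89504·0.34545 + 0.44598·0.93844·0.88862) = 3.59584°
λ₂ = λ₁ + atan2(sin θ sin δ cos φ₁, cos δ − sin φ₁ sin φ₂) = -124.64623°

3.596°N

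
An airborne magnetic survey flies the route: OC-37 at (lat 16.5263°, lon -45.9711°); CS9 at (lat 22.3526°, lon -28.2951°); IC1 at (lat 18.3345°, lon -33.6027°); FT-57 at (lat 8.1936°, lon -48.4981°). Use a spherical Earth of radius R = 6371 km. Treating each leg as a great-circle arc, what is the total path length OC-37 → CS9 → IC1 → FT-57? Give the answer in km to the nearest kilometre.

OC-37→CS9: c = 0.307893 rad, d = 1961.59 km
CS9→IC1: c = 0.111612 rad, d = 711.08 km
IC1→FT-57: c = 0.308448 rad, d = 1965.12 km
Total = 1961.59 + 711.08 + 1965.12 = 4637.79 km

4638 km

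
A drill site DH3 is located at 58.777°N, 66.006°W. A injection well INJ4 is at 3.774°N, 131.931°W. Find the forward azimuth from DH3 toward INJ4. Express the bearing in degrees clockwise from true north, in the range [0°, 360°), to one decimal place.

251.0°

Δλ = -65.9250°
y = sin Δλ · cos φ₂ = -0.911032
x = cos φ₁ sin φ₂ − sin φ₁ cos φ₂ cos Δλ = -0.313969
θ = atan2(y, x) = -109.0155° → 250.9845° (mod 360°)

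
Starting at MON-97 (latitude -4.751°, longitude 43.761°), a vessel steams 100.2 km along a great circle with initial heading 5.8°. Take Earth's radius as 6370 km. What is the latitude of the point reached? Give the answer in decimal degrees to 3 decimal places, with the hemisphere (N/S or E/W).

3.854°S

δ = d/R = 100.2/6370 = 0.015730 rad
φ₂ = arcsin(sin φ₁ cos δ + cos φ₁ sin δ cos θ)
   = arcsin(-0.08283·0.99988 + 0.99656·0.01573·0.99488) = -3.85435°
λ₂ = λ₁ + atan2(sin θ sin δ cos φ₁, cos δ − sin φ₁ sin φ₂) = 43.85228°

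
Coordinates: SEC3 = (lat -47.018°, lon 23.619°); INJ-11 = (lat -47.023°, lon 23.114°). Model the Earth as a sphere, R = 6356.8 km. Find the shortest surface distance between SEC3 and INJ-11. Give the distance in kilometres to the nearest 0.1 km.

38.2 km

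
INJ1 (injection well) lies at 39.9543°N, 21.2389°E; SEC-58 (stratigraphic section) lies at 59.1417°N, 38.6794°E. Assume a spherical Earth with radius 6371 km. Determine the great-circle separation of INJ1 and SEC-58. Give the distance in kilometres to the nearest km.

Δφ = 19.1874°,  Δλ = 17.4405°
a = sin²(Δφ/2) + cos φ₁ cos φ₂ sin²(Δλ/2) = 0.036813
c = 2·arcsin(√a) = 0.386129 rad = 22.1236°
d = R·c = 6371 × 0.386129 = 2460.0 km

2460 km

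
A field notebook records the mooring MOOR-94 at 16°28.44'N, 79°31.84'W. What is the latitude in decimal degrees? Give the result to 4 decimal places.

16.4740°N

16° + 28.44′/60 = 16 + 0.47400 = 16.4740°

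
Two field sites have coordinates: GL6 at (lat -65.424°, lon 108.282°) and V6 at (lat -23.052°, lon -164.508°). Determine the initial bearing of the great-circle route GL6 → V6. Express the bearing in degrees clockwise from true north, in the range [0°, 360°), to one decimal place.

97.6°

Δλ = 87.2100°
y = sin Δλ · cos φ₂ = 0.919059
x = cos φ₁ sin φ₂ − sin φ₁ cos φ₂ cos Δλ = -0.122121
θ = atan2(y, x) = 97.5689° → 97.5689° (mod 360°)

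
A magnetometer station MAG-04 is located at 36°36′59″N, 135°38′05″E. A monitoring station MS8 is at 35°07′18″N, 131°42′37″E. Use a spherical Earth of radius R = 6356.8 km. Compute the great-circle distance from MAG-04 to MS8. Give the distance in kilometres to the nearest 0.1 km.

MAG-04: φ = +36.61639°, λ = +135.63472°
MS8: φ = +35.12167°, λ = +131.71028°
Δφ = -1.4947°,  Δλ = -3.9244°
a = sin²(Δφ/2) + cos φ₁ cos φ₂ sin²(Δλ/2) = 0.000940
c = 2·arcsin(√a) = 0.061323 rad = 3.5136°
d = R·c = 6356.8 × 0.061323 = 389.8 km

389.8 km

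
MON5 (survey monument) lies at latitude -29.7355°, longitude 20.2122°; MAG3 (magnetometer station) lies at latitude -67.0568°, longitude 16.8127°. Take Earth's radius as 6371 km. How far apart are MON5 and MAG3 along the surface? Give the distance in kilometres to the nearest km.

4156 km

Δφ = -37.3213°,  Δλ = -3.3995°
a = sin²(Δφ/2) + cos φ₁ cos φ₂ sin²(Δλ/2) = 0.102674
c = 2·arcsin(√a) = 0.652361 rad = 37.3776°
d = R·c = 6371 × 0.652361 = 4156.2 km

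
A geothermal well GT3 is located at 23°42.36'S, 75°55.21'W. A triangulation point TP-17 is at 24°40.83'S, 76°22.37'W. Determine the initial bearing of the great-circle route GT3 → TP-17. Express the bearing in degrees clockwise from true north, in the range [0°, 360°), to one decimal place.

GT3: φ = -23.70600°, λ = -75.92017°
TP-17: φ = -24.68050°, λ = -76.37283°
Δλ = -0.4527°
y = sin Δλ · cos φ₂ = -0.007179
x = cos φ₁ sin φ₂ − sin φ₁ cos φ₂ cos Δλ = -0.017019
θ = atan2(y, x) = -157.1294° → 202.8706° (mod 360°)

202.9°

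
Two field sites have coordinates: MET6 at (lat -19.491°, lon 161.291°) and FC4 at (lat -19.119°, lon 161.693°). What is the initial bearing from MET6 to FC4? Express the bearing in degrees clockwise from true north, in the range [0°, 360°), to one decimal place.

45.6°

Δλ = 0.4020°
y = sin Δλ · cos φ₂ = 0.006629
x = cos φ₁ sin φ₂ − sin φ₁ cos φ₂ cos Δλ = 0.006485
θ = atan2(y, x) = 45.6306° → 45.6306° (mod 360°)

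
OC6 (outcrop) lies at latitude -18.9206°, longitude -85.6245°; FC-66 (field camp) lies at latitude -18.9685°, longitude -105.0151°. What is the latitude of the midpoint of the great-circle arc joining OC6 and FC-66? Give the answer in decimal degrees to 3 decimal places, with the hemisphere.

19.199°S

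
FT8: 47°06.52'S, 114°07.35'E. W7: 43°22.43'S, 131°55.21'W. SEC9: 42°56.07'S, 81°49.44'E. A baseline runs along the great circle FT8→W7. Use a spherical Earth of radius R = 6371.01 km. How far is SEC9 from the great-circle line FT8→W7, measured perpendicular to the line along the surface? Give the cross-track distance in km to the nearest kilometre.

FT8: φ = -47.10867°, λ = +114.12250°
W7: φ = -43.37383°, λ = -131.92017°
SEC9: φ = -42.93450°, λ = +81.82400°
δ₁₃ = central angle FT8→SEC9 = 0.402081 rad  (haversine)
θ₁₃ = bearing FT8→SEC9 = 268.506°,  θ₁₂ = bearing FT8→W7 = 135.824°
dₓₜ = R·arcsin(sin δ₁₃ · sin(θ₁₃ − θ₁₂)) = 6371.01·arcsin(0.39133·sin(132.681°)) = 1859.101 km
|dₓₜ| = 1859.101 km

1859 km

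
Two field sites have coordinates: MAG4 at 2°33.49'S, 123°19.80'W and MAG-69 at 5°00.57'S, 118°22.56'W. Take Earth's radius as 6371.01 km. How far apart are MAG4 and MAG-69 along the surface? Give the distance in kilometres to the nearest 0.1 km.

MAG4: φ = -2.55817°, λ = -123.33000°
MAG-69: φ = -5.00950°, λ = -118.37600°
Δφ = -2.4513°,  Δλ = 4.9540°
a = sin²(Δφ/2) + cos φ₁ cos φ₂ sin²(Δλ/2) = 0.002316
c = 2·arcsin(√a) = 0.096295 rad = 5.5173°
d = R·c = 6371.01 × 0.096295 = 613.5 km

613.5 km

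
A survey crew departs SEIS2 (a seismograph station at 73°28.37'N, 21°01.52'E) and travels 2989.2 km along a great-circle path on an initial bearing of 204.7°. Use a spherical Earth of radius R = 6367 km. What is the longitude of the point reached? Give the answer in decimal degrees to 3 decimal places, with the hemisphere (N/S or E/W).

4.755°E

SEIS2: φ = +73.47283°, λ = +21.02533°
δ = d/R = 2989.2/6367 = 0.469483 rad
φ₂ = arcsin(sin φ₁ cos δ + cos φ₁ sin δ cos θ)
   = arcsin(0.95868·0.89180 + 0.28447·0.45243·-0.90851) = 47.56396°
λ₂ = λ₁ + atan2(sin θ sin δ cos φ₁, cos δ − sin φ₁ sin φ₂) = 4.75460°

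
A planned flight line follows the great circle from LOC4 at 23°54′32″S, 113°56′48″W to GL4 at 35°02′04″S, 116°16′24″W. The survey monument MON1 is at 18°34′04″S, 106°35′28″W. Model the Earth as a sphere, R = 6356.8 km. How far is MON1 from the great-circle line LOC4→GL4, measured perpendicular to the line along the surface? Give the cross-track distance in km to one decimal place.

LOC4: φ = -23.90889°, λ = -113.94667°
GL4: φ = -35.03444°, λ = -116.27333°
MON1: φ = -18.56778°, λ = -106.59111°
δ₁₃ = central angle LOC4→MON1 = 0.151627 rad  (haversine)
θ₁₃ = bearing LOC4→MON1 = 53.463°,  θ₁₂ = bearing LOC4→GL4 = 189.761°
dₓₜ = R·arcsin(sin δ₁₃ · sin(θ₁₃ − θ₁₂)) = 6356.8·arcsin(0.15105·sin(-136.297°)) = -664.607 km
|dₓₜ| = 664.607 km

664.6 km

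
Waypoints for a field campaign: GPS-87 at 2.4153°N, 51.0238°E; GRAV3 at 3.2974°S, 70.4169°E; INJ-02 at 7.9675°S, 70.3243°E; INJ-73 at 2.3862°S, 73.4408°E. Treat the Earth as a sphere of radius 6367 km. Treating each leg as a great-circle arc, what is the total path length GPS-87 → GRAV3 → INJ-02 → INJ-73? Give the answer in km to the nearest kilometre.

GPS-87→GRAV3: c = 0.352709 rad, d = 2245.70 km
GRAV3→INJ-02: c = 0.081524 rad, d = 519.07 km
INJ-02→INJ-73: c = 0.111451 rad, d = 709.61 km
Total = 2245.70 + 519.07 + 709.61 = 3474.37 km

3474 km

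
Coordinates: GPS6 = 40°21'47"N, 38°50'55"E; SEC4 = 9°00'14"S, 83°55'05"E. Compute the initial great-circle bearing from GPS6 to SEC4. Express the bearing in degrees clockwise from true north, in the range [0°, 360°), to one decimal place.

129.2°

GPS6: φ = +40.36306°, λ = +38.84861°
SEC4: φ = -9.00389°, λ = +83.91806°
Δλ = 45.0694°
y = sin Δλ · cos φ₂ = 0.699240
x = cos φ₁ sin φ₂ − sin φ₁ cos φ₂ cos Δλ = -0.570998
θ = atan2(y, x) = 129.2350° → 129.2350° (mod 360°)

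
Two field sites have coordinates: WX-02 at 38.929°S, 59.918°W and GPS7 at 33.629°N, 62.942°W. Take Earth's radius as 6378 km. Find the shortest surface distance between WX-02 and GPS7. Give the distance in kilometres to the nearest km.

Δφ = 72.5580°,  Δλ = -3.0240°
a = sin²(Δφ/2) + cos φ₁ cos φ₂ sin²(Δλ/2) = 0.350581
c = 2·arcsin(√a) = 1.267321 rad = 72.6122°
d = R·c = 6378 × 1.267321 = 8083.0 km

8083 km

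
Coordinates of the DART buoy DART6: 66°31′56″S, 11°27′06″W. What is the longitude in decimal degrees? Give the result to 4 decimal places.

11.4517°W

11° + 27′/60 + 6″/3600 = 11 + 0.45000 + 0.00167 = 11.4517°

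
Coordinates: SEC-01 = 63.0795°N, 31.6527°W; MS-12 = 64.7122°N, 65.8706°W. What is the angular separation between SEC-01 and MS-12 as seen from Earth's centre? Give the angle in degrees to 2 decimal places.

14.96°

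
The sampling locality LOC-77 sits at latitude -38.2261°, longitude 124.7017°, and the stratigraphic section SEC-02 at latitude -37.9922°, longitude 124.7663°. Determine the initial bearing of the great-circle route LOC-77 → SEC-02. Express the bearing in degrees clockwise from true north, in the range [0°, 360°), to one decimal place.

Δλ = 0.0646°
y = sin Δλ · cos φ₂ = 0.000889
x = cos φ₁ sin φ₂ − sin φ₁ cos φ₂ cos Δλ = 0.004082
θ = atan2(y, x) = 12.2805° → 12.2805° (mod 360°)

12.3°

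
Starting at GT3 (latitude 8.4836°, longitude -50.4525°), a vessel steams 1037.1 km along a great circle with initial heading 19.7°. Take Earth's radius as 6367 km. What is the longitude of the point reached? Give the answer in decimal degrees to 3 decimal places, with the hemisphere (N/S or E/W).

δ = d/R = 1037.1/6367 = 0.162887 rad
φ₂ = arcsin(sin φ₁ cos δ + cos φ₁ sin δ cos θ)
   = arcsin(0.14753·0.98676 + 0.98906·0.16217·0.94147) = 17.25224°
λ₂ = λ₁ + atan2(sin θ sin δ cos φ₁, cos δ − sin φ₁ sin φ₂) = -47.17102°

47.171°W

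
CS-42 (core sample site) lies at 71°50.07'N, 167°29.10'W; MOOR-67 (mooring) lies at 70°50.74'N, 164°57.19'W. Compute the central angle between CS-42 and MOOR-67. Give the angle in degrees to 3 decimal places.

1.278°

CS-42: φ = +71.83450°, λ = -167.48500°
MOOR-67: φ = +70.84567°, λ = -164.95317°
Δφ = -0.9888°,  Δλ = 2.5318°
a = sin²(Δφ/2) + cos φ₁ cos φ₂ sin²(Δλ/2) = 0.000124
c = 2·arcsin(√a) = 0.022306 rad = 1.2781°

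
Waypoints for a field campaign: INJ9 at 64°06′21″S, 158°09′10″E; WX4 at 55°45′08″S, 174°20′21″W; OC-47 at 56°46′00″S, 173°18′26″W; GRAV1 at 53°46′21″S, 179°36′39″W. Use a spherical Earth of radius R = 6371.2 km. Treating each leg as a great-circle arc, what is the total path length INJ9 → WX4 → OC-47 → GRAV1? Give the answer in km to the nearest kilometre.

2420 km

INJ9: φ = -64.10583°, λ = +158.15278°
WX4: φ = -55.75222°, λ = -174.33917°
OC-47: φ = -56.76667°, λ = -173.30722°
GRAV1: φ = -53.77250°, λ = -179.61083°
INJ9→WX4: c = 0.278004 rad, d = 1771.22 km
WX4→OC-47: c = 0.020336 rad, d = 129.56 km
OC-47→GRAV1: c = 0.081550 rad, d = 519.57 km
Total = 1771.22 + 129.56 + 519.57 = 2420.35 km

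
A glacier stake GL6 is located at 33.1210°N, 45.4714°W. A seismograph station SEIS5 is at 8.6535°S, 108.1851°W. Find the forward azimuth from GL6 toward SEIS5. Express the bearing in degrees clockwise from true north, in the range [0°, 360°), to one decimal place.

Δλ = -62.7137°
y = sin Δλ · cos φ₂ = -0.878610
x = cos φ₁ sin φ₂ − sin φ₁ cos φ₂ cos Δλ = -0.373654
θ = atan2(y, x) = -113.0390° → 246.9610° (mod 360°)

247.0°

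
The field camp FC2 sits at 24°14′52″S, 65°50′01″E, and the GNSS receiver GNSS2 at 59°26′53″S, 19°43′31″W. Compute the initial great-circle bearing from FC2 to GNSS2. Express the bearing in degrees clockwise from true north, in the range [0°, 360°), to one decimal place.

213.4°

FC2: φ = -24.24778°, λ = +65.83361°
GNSS2: φ = -59.44806°, λ = -19.72528°
Δλ = -85.5589°
y = sin Δλ · cos φ₂ = -0.506793
x = cos φ₁ sin φ₂ − sin φ₁ cos φ₂ cos Δλ = -0.769030
θ = atan2(y, x) = -146.6150° → 213.3850° (mod 360°)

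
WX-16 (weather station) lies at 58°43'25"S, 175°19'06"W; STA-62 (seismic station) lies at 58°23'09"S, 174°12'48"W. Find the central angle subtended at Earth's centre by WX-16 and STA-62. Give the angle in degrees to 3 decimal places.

WX-16: φ = -58.72361°, λ = -175.31833°
STA-62: φ = -58.38583°, λ = -174.21333°
Δφ = 0.3378°,  Δλ = 1.1050°
a = sin²(Δφ/2) + cos φ₁ cos φ₂ sin²(Δλ/2) = 0.000034
c = 2·arcsin(√a) = 0.011661 rad = 0.6681°

0.668°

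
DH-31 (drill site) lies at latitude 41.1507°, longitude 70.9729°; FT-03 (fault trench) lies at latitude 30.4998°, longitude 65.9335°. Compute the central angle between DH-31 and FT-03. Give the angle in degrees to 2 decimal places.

11.40°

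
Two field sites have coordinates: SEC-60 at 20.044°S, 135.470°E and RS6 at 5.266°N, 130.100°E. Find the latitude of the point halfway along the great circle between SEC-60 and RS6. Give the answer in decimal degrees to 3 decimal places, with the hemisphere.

7.397°S

Bx = cos φ₂ cos Δλ = 0.991409,  By = cos φ₂ sin Δλ = -0.093192
φₘ = atan2(sin φ₁ + sin φ₂, √((cos φ₁ + Bx)² + By²)) = -7.39702°
λₘ = λ₁ + atan2(By, cos φ₁ + Bx) = 132.70676°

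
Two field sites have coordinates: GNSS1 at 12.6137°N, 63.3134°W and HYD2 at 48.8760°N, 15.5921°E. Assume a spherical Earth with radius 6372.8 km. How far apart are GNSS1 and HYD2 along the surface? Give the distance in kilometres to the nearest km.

Δφ = 36.2623°,  Δλ = 78.9055°
a = sin²(Δφ/2) + cos φ₁ cos φ₂ sin²(Δλ/2) = 0.355998
c = 2·arcsin(√a) = 1.278655 rad = 73.2615°
d = R·c = 6372.8 × 1.278655 = 8148.6 km

8149 km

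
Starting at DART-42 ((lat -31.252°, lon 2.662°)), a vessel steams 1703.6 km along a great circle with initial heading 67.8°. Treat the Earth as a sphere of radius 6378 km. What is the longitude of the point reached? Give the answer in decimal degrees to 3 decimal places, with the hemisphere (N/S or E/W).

18.244°E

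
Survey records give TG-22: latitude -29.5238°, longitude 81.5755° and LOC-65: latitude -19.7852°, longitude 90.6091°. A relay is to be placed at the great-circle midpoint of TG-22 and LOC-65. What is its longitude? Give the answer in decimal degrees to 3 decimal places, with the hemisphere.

86.269°E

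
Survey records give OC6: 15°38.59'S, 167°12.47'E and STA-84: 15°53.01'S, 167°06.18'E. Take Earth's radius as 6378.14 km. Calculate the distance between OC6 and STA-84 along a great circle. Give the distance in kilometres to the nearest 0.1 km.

29.0 km

OC6: φ = -15.64317°, λ = +167.20783°
STA-84: φ = -15.88350°, λ = +167.10300°
Δφ = -0.2403°,  Δλ = -0.1048°
a = sin²(Δφ/2) + cos φ₁ cos φ₂ sin²(Δλ/2) = 0.000005
c = 2·arcsin(√a) = 0.004549 rad = 0.2607°
d = R·c = 6378.14 × 0.004549 = 29.0 km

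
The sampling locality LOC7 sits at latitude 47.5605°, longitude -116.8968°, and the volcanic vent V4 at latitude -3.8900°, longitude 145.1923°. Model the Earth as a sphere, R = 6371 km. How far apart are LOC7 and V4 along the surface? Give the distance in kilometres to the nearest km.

Δφ = -51.4505°,  Δλ = -97.9109°
a = sin²(Δφ/2) + cos φ₁ cos φ₂ sin²(Δλ/2) = 0.571364
c = 2·arcsin(√a) = 1.714014 rad = 98.2058°
d = R·c = 6371 × 1.714014 = 10920.0 km

10920 km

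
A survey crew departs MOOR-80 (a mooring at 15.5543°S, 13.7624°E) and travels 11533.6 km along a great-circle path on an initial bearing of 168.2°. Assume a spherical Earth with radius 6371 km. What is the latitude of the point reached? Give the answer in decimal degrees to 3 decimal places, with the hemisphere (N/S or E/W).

58.482°S

δ = d/R = 11533.6/6371 = 1.810328 rad
φ₂ = arcsin(sin φ₁ cos δ + cos φ₁ sin δ cos θ)
   = arcsin(-0.26815·-0.23725 + 0.96338·0.97145·-0.97887) = -58.48198°
λ₂ = λ₁ + atan2(sin θ sin δ cos φ₁, cos δ − sin φ₁ sin φ₂) = 171.42798°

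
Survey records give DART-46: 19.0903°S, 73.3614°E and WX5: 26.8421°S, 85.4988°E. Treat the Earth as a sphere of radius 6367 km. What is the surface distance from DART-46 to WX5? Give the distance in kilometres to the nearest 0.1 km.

1509.9 km

Δφ = -7.7518°,  Δλ = 12.1374°
a = sin²(Δφ/2) + cos φ₁ cos φ₂ sin²(Δλ/2) = 0.013993
c = 2·arcsin(√a) = 0.237142 rad = 13.5873°
d = R·c = 6367 × 0.237142 = 1509.9 km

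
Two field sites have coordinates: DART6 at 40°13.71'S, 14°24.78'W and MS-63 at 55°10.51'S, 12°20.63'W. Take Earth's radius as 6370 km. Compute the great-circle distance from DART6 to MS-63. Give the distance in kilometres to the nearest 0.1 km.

1668.7 km

DART6: φ = -40.22850°, λ = -14.41300°
MS-63: φ = -55.17517°, λ = -12.34383°
Δφ = -14.9467°,  Δλ = 2.0692°
a = sin²(Δφ/2) + cos φ₁ cos φ₂ sin²(Δλ/2) = 0.017059
c = 2·arcsin(√a) = 0.261968 rad = 15.0097°
d = R·c = 6370 × 0.261968 = 1668.7 km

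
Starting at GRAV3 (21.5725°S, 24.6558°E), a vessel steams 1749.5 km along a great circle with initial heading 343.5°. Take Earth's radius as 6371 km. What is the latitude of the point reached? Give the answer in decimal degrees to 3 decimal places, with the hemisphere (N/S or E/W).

6.437°S

δ = d/R = 1749.5/6371 = 0.274604 rad
φ₂ = arcsin(sin φ₁ cos δ + cos φ₁ sin δ cos θ)
   = arcsin(-0.36768·0.96253 + 0.92995·0.27117·0.95882) = -6.43729°
λ₂ = λ₁ + atan2(sin θ sin δ cos φ₁, cos δ − sin φ₁ sin φ₂) = 20.21070°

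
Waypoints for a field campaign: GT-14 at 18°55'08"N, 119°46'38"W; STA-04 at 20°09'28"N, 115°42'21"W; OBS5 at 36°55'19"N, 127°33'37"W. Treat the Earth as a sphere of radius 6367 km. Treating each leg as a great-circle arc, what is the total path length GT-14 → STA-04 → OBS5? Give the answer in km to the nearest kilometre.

GT-14: φ = +18.91889°, λ = -119.77722°
STA-04: φ = +20.15778°, λ = -115.70583°
OBS5: φ = +36.92194°, λ = -127.56028°
GT-14→STA-04: c = 0.070368 rad, d = 448.04 km
STA-04→OBS5: c = 0.343760 rad, d = 2188.72 km
Total = 448.04 + 2188.72 = 2636.75 km

2637 km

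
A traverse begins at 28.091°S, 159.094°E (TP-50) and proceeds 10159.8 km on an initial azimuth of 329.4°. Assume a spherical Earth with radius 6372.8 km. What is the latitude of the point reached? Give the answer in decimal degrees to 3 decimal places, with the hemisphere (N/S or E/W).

50.370°N

δ = d/R = 10159.8/6372.8 = 1.594244 rad
φ₂ = arcsin(sin φ₁ cos δ + cos φ₁ sin δ cos θ)
   = arcsin(-0.47087·-0.02345 + 0.88220·0.99973·0.86074) = 50.36993°
λ₂ = λ₁ + atan2(sin θ sin δ cos φ₁, cos δ − sin φ₁ sin φ₂) = 106.16720°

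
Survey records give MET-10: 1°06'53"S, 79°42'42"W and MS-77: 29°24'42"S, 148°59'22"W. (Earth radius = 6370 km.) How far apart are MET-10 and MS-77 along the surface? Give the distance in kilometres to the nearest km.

7946 km

MET-10: φ = -1.11472°, λ = -79.71167°
MS-77: φ = -29.41167°, λ = -148.98944°
Δφ = -28.2969°,  Δλ = -69.2778°
a = sin²(Δφ/2) + cos φ₁ cos φ₂ sin²(Δλ/2) = 0.341136
c = 2·arcsin(√a) = 1.247464 rad = 71.4744°
d = R·c = 6370 × 1.247464 = 7946.3 km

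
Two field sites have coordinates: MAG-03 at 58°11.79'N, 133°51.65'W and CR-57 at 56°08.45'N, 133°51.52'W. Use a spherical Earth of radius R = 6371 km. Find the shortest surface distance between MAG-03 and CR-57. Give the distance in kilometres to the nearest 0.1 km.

MAG-03: φ = +58.19650°, λ = -133.86083°
CR-57: φ = +56.14083°, λ = -133.85867°
Δφ = -2.0557°,  Δλ = 0.0022°
a = sin²(Δφ/2) + cos φ₁ cos φ₂ sin²(Δλ/2) = 0.000322
c = 2·arcsin(√a) = 0.035878 rad = 2.0557°
d = R·c = 6371 × 0.035878 = 228.6 km

228.6 km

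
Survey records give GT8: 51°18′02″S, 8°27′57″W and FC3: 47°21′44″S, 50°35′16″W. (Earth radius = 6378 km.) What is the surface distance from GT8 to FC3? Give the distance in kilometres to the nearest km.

3044 km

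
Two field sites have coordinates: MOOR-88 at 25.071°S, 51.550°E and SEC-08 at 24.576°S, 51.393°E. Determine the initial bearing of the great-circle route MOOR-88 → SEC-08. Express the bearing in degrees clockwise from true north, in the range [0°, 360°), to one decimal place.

Δλ = -0.1570°
y = sin Δλ · cos φ₂ = -0.002492
x = cos φ₁ sin φ₂ − sin φ₁ cos φ₂ cos Δλ = 0.008638
θ = atan2(y, x) = -16.0924° → 343.9076° (mod 360°)

343.9°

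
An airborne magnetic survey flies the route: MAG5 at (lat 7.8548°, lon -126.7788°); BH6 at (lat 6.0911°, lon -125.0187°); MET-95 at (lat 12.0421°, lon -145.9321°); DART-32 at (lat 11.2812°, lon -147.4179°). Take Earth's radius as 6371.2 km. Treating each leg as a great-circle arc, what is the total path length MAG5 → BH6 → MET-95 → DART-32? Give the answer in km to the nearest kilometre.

MAG5→BH6: c = 0.043327 rad, d = 276.05 km
BH6→MET-95: c = 0.374897 rad, d = 2388.54 km
MET-95→DART-32: c = 0.028659 rad, d = 182.59 km
Total = 276.05 + 2388.54 + 182.59 = 2847.18 km

2847 km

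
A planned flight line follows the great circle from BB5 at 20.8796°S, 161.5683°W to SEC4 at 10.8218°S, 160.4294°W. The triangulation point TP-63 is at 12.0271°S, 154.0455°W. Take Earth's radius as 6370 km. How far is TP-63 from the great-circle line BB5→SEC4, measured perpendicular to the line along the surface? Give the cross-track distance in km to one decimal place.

705.2 km

δ₁₃ = central angle BB5→TP-63 = 0.199214 rad  (haversine)
θ₁₃ = bearing BB5→TP-63 = 40.318°,  θ₁₂ = bearing BB5→SEC4 = 6.381°
dₓₜ = R·arcsin(sin δ₁₃ · sin(θ₁₃ − θ₁₂)) = 6370·arcsin(0.19790·sin(33.937°)) = 705.221 km
|dₓₜ| = 705.221 km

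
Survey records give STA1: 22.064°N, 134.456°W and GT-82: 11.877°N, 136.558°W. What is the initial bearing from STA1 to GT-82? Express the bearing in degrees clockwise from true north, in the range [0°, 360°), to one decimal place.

191.5°

Δλ = -2.1020°
y = sin Δλ · cos φ₂ = -0.035893
x = cos φ₁ sin φ₂ − sin φ₁ cos φ₂ cos Δλ = -0.176614
θ = atan2(y, x) = -168.5122° → 191.4878° (mod 360°)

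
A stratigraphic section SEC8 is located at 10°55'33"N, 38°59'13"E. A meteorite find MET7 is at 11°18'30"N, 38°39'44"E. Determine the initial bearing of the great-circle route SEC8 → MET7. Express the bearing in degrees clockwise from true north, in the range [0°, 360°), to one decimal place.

320.2°

SEC8: φ = +10.92583°, λ = +38.98694°
MET7: φ = +11.30833°, λ = +38.66222°
Δλ = -0.3247°
y = sin Δλ · cos φ₂ = -0.005557
x = cos φ₁ sin φ₂ − sin φ₁ cos φ₂ cos Δλ = 0.006679
θ = atan2(y, x) = -39.7637° → 320.2363° (mod 360°)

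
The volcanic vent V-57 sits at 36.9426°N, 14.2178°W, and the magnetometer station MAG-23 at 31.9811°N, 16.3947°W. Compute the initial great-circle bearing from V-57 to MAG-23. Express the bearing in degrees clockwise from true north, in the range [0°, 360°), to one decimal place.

200.5°

Δλ = -2.1769°
y = sin Δλ · cos φ₂ = -0.032220
x = cos φ₁ sin φ₂ − sin φ₁ cos φ₂ cos Δλ = -0.086118
θ = atan2(y, x) = -159.4875° → 200.5125° (mod 360°)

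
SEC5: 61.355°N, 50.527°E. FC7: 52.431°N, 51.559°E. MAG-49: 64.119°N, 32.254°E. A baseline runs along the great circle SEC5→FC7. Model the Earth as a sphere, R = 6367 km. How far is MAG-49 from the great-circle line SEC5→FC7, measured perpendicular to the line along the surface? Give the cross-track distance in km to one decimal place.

841.3 km

δ₁₃ = central angle SEC5→MAG-49 = 0.153220 rad  (haversine)
θ₁₃ = bearing SEC5→MAG-49 = 296.265°,  θ₁₂ = bearing SEC5→FC7 = 175.948°
dₓₜ = R·arcsin(sin δ₁₃ · sin(θ₁₃ − θ₁₂)) = 6367·arcsin(0.15262·sin(120.317°)) = 841.295 km
|dₓₜ| = 841.295 km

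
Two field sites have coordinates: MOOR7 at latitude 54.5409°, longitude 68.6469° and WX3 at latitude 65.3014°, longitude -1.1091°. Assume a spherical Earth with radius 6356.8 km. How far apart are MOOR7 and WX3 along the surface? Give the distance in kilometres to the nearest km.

Δφ = 10.7605°,  Δλ = -69.7560°
a = sin²(Δφ/2) + cos φ₁ cos φ₂ sin²(Δλ/2) = 0.088055
c = 2·arcsin(√a) = 0.602554 rad = 34.5238°
d = R·c = 6356.8 × 0.602554 = 3830.3 km

3830 km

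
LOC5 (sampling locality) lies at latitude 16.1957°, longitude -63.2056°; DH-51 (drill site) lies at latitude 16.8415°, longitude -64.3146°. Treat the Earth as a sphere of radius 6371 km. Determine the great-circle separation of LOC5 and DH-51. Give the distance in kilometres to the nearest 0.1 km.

Δφ = 0.6458°,  Δλ = -1.1090°
a = sin²(Δφ/2) + cos φ₁ cos φ₂ sin²(Δλ/2) = 0.000118
c = 2·arcsin(√a) = 0.021712 rad = 1.2440°
d = R·c = 6371 × 0.021712 = 138.3 km

138.3 km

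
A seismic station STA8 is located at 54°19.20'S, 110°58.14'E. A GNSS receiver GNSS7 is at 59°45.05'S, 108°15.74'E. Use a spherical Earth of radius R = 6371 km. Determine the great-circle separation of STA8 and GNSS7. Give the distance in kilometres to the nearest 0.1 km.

STA8: φ = -54.32000°, λ = +110.96900°
GNSS7: φ = -59.75083°, λ = +108.26233°
Δφ = -5.4308°,  Δλ = -2.7067°
a = sin²(Δφ/2) + cos φ₁ cos φ₂ sin²(Δλ/2) = 0.002408
c = 2·arcsin(√a) = 0.098188 rad = 5.6258°
d = R·c = 6371 × 0.098188 = 625.6 km

625.6 km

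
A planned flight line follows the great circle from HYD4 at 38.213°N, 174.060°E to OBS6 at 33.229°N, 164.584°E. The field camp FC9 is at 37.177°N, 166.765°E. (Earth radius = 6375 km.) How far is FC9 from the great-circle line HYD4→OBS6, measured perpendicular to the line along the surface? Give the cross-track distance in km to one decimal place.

245.8 km

δ₁₃ = central angle HYD4→FC9 = 0.102328 rad  (haversine)
θ₁₃ = bearing HYD4→FC9 = 262.071°,  θ₁₂ = bearing HYD4→OBS6 = 239.904°
dₓₜ = R·arcsin(sin δ₁₃ · sin(θ₁₃ − θ₁₂)) = 6375·arcsin(0.10215·sin(22.167°)) = 245.762 km
|dₓₜ| = 245.762 km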